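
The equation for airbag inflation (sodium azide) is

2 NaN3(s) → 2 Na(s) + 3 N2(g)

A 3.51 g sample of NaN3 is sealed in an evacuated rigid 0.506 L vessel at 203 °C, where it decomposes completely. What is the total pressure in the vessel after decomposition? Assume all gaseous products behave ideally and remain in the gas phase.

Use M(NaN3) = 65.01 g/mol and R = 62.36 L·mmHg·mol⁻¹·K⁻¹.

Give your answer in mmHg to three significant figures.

n(NaN3) = 3.51 / 65.01 = 0.05399 mol
n(gas produced) = (3/2) × 0.05399 = 0.08099 mol
P = nRT/V = 0.08099 × 62.36 × 476.15 / 0.506 = 4753 mmHg

4750 mmHg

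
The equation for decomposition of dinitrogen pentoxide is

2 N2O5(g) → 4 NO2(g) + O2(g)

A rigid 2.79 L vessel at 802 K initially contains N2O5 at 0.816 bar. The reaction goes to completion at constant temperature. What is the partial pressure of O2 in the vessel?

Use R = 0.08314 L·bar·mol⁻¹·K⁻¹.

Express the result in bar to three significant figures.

n(N2O5)₀ = PV/RT = (0.816 × 2.79) / (0.08314 × 802) = 0.03414 mol
n(O2) = (1/2) × 0.03414 = 0.01707 mol
P(O2) = nRT/V = 0.01707 × 0.08314 × 802 / 2.79 = 0.4080 bar

0.408 bar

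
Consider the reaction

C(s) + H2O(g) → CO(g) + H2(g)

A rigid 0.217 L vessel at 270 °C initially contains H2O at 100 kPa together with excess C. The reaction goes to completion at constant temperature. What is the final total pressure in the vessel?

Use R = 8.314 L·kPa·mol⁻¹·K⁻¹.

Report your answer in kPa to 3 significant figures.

At constant T and V, P ∝ n(gas): 1 mol gas → 2 mol gas.
P_final = (2/1) × 100 = 200.0 kPa

200 kPa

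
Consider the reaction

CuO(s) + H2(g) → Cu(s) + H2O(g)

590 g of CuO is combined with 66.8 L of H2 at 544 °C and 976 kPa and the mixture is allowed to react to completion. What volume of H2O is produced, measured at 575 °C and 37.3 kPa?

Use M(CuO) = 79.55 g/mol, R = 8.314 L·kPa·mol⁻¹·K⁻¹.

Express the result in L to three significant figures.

1400 L

n(CuO) = 590 / 79.55 = 7.417 mol
n(H2) = PV/RT = (976 × 66.8) / (8.314 × 817.15) = 9.597 mol
For 7.417 mol CuO, stoichiometry requires (1/1) × 7.417 = 7.417 mol H2; 9.597 mol is available, so CuO is limiting.
n(H2O) = (1/1) × 7.417 = 7.417 mol
V(H2O) = nRT/P = 7.417 × 8.314 × 848.15 / 37.3 = 1402 L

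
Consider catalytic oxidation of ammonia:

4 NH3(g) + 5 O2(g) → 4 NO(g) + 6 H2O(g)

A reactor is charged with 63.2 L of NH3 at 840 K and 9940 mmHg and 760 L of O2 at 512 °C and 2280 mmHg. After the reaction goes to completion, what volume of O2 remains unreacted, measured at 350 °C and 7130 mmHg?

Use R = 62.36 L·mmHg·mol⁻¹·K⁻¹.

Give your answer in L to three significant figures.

n(NH3) = PV/RT = (9940 × 63.2) / (62.36 × 840) = 11.99 mol
n(O2) = PV/RT = (2280 × 760) / (62.36 × 785.15) = 35.39 mol
For 11.99 mol NH3, stoichiometry requires (5/4) × 11.99 = 14.99 mol O2; 35.39 mol is available, so NH3 is limiting.
n(O2) consumed = (5/4) × 11.99 = 14.99 mol; remaining = 35.39 − 14.99 = 20.40 mol
V(O2) = nRT/P = 20.40 × 62.36 × 623.15 / 7130 = 111.2 L

111 L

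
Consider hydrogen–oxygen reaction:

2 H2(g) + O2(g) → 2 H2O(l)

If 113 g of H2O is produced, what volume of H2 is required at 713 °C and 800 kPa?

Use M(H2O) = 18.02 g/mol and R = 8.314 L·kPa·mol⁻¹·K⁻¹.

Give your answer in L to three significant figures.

64.3 L

n(H2O) = 113.0 / 18.02 = 6.271 mol
n(H2) = (2/2) × 6.271 = 6.271 mol
V = nRT/P = 6.271 × 8.314 × 986.15 / 800 = 64.27 L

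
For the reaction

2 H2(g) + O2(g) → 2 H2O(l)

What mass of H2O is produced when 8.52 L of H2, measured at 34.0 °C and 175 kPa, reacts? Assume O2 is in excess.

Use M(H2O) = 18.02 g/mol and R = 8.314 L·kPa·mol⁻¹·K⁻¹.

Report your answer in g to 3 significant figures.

10.5 g

n(H2) = PV/RT = (175 × 8.52) / (8.314 × 307.15) = 0.5839 mol
n(H2O) = (2/2) × 0.5839 = 0.5839 mol
m(H2O) = 0.5839 × 18.02 = 10.52 g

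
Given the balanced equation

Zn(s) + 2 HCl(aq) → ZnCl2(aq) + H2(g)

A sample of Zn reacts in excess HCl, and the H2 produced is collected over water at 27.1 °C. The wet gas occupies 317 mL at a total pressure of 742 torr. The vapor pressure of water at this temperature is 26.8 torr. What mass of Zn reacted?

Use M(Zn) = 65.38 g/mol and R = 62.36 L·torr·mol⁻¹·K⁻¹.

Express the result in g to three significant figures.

P(H2) = 742 − 26.8 = 715.2 torr
n(H2) = PV/RT = (715.2 × 0.3170) / (62.36 × 300.25) = 0.01211 mol
n(Zn) = (1/1) × 0.01211 = 0.01211 mol
m(Zn) = 0.01211 × 65.38 = 0.7918 g

0.792 g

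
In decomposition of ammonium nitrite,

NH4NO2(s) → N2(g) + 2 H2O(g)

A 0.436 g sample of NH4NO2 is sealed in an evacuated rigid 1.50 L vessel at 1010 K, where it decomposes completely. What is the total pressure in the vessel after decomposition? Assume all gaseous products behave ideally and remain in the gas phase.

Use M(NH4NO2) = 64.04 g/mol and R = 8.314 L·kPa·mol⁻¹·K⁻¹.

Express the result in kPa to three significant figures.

n(NH4NO2) = 0.436 / 64.04 = 0.006808 mol
n(gas produced) = (3/1) × 0.006808 = 0.02042 mol
P = nRT/V = 0.02042 × 8.314 × 1010 / 1.50 = 114.3 kPa

114 kPa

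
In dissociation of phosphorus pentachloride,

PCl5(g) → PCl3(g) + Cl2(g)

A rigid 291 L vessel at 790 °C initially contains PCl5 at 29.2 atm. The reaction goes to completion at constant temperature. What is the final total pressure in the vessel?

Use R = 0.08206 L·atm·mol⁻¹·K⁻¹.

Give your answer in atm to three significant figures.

At constant T and V, P ∝ n(gas): 1 mol gas → 2 mol gas.
P_final = (2/1) × 29.2 = 58.40 atm

58.4 atm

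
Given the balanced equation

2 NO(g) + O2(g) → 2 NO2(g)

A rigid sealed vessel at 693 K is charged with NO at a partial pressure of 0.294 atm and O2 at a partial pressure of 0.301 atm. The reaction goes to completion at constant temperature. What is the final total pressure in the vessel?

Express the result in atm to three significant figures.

0.448 atm

At constant V, partial pressures at 693 K are proportional to moles, so apply stoichiometry directly to pressures.
P(O2) required for 0.294 atm of NO = (1/2) × 0.294 = 0.1470 atm; available 0.301 atm, so NO is limiting.
P(O2) remaining = 0.301 − (1/2) × 0.294 = 0.1540 atm
P(gaseous products) = (2)/2 × 0.294 = 0.2940 atm
P_total at 693 K = 0.1540 + 0.2940 = 0.4480 atm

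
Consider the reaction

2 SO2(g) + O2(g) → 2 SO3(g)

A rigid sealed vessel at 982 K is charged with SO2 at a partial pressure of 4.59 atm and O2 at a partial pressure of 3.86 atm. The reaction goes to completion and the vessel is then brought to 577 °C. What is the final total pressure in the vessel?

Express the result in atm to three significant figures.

Because the vessel is rigid and T is held at 982 K, work the stoichiometry in partial pressures (P_i = n_iRT/V).
P(O2) required for 4.59 atm of SO2 = (1/2) × 4.59 = 2.295 atm; available 3.86 atm, so SO2 is limiting.
P(O2) remaining = 3.86 − (1/2) × 4.59 = 1.565 atm
P(gaseous products) = (2)/2 × 4.59 = 4.590 atm
P_total at 982 K = 1.565 + 4.590 = 6.155 atm
Scaling to 577 °C: P = 6.155 × 850.15/982 = 5.329 atm

5.33 atm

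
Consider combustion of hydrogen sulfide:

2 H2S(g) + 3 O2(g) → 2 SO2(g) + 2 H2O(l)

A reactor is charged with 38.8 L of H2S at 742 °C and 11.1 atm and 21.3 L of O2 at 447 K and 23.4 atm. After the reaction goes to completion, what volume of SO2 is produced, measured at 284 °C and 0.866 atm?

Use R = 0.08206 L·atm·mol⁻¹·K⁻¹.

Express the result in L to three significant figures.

273 L

n(H2S) = PV/RT = (11.1 × 38.8) / (0.08206 × 1015.15) = 5.170 mol
n(O2) = PV/RT = (23.4 × 21.3) / (0.08206 × 447) = 13.59 mol
For 5.170 mol H2S, stoichiometry requires (3/2) × 5.170 = 7.755 mol O2; 13.59 mol is available, so H2S is limiting.
n(SO2) = (2/2) × 5.170 = 5.170 mol
V(SO2) = nRT/P = 5.170 × 0.08206 × 557.15 / 0.866 = 272.9 L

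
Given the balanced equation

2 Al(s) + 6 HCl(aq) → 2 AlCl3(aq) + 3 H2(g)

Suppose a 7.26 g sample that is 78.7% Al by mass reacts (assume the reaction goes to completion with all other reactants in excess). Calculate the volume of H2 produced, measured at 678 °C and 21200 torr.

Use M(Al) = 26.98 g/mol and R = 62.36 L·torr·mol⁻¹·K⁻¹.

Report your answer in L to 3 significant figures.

0.889 L

mass of Al = 7.26 × 78.7/100 = 5.714 g
n(Al) = 5.714 / 26.98 = 0.2118 mol
n(H2) = (3/2) × 0.2118 = 0.3177 mol
V = nRT/P = 0.3177 × 62.36 × 951.15 / 21200 = 0.8889 L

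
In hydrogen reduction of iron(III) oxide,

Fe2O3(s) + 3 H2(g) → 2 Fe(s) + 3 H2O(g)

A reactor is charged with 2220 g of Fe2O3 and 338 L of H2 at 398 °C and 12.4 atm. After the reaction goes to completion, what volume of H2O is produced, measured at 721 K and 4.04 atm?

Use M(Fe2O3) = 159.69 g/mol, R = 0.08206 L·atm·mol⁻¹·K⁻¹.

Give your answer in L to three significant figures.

n(Fe2O3) = 2220 / 159.69 = 13.90 mol
n(H2) = PV/RT = (12.4 × 338) / (0.08206 × 671.15) = 76.10 mol
For 13.90 mol Fe2O3, stoichiometry requires (3/1) × 13.90 = 41.70 mol H2; 76.10 mol is available, so Fe2O3 is limiting.
n(H2O) = (3/1) × 13.90 = 41.70 mol
V(H2O) = nRT/P = 41.70 × 0.08206 × 721 / 4.04 = 610.7 L

611 L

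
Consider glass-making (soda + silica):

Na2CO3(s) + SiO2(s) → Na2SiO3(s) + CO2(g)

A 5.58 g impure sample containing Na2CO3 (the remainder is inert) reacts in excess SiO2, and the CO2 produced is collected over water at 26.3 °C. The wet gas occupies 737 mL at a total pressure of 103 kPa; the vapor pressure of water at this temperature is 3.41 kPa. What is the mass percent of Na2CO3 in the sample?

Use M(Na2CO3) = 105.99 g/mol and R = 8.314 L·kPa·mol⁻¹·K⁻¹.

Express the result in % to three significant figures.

56.0 %

P(CO2) = 103 − 3.41 = 99.59 kPa
n(CO2) = PV/RT = (99.59 × 0.7370) / (8.314 × 299.45) = 0.02948 mol
n(Na2CO3) = (1/1) × 0.02948 = 0.02948 mol
m(Na2CO3) = 0.02948 × 105.99 = 3.125 g
%Na2CO3 = 3.125 / 5.58 × 100 = 56.00%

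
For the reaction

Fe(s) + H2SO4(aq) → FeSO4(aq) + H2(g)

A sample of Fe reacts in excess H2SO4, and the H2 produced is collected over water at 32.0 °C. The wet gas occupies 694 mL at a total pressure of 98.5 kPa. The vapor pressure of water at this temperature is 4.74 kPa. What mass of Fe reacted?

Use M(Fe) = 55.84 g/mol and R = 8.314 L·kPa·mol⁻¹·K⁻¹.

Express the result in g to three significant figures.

P(H2) = 98.5 − 4.74 = 93.76 kPa
n(H2) = PV/RT = (93.76 × 0.6940) / (8.314 × 305.15) = 0.02565 mol
n(Fe) = (1/1) × 0.02565 = 0.02565 mol
m(Fe) = 0.02565 × 55.84 = 1.432 g

1.43 g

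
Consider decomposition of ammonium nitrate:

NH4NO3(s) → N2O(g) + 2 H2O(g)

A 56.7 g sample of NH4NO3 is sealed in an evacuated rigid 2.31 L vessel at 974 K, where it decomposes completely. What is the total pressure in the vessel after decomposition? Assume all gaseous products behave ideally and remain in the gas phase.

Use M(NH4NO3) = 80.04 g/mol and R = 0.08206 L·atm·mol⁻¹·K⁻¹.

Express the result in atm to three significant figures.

73.5 atm

n(NH4NO3) = 56.7 / 80.04 = 0.7084 mol
n(gas produced) = (3/1) × 0.7084 = 2.125 mol
P = nRT/V = 2.125 × 0.08206 × 974 / 2.31 = 73.53 atm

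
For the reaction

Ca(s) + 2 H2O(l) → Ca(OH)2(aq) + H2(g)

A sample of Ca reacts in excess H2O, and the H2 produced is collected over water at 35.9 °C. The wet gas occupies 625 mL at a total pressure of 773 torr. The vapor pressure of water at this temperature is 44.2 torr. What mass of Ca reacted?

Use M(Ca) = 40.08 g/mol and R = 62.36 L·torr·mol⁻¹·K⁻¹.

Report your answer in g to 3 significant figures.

P(H2) = 773 − 44.2 = 728.8 torr
n(H2) = PV/RT = (728.8 × 0.6250) / (62.36 × 309.05) = 0.02363 mol
n(Ca) = (1/1) × 0.02363 = 0.02363 mol
m(Ca) = 0.02363 × 40.08 = 0.9471 g

0.947 g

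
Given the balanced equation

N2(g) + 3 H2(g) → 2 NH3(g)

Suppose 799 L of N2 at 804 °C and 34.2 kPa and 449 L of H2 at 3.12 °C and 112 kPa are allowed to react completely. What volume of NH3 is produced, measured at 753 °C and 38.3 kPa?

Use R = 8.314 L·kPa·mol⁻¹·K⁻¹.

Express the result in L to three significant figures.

1360 L

n(N2) = PV/RT = (34.2 × 799) / (8.314 × 1077.15) = 3.051 mol
n(H2) = PV/RT = (112 × 449) / (8.314 × 276.27) = 21.89 mol
For 3.051 mol N2, stoichiometry requires (3/1) × 3.051 = 9.153 mol H2; 21.89 mol is available, so N2 is limiting.
n(NH3) = (2/1) × 3.051 = 6.102 mol
V(NH3) = nRT/P = 6.102 × 8.314 × 1026.15 / 38.3 = 1359 L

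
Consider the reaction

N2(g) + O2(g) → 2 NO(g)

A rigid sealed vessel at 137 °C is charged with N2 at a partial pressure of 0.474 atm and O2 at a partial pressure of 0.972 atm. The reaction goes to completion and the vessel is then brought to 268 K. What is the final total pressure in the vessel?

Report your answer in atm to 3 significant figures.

0.945 atm

With V and T fixed, P_i ∝ n_i, so the mole ratios apply directly to partial pressures at 137 °C.
P(O2) required for 0.474 atm of N2 = (1/1) × 0.474 = 0.4740 atm; available 0.972 atm, so N2 is limiting.
P(O2) remaining = 0.972 − (1/1) × 0.474 = 0.4980 atm
P(gaseous products) = (2)/1 × 0.474 = 0.9480 atm
P_total at 137 °C = 0.4980 + 0.9480 = 1.446 atm
Scaling to 268 K: P = 1.446 × 268/410.15 = 0.9448 atm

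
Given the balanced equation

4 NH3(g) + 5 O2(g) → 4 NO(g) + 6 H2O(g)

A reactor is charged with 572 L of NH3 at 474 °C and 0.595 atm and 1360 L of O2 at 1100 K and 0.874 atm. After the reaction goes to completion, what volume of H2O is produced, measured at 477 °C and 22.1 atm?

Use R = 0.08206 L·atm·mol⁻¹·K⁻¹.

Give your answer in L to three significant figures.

23.2 L

n(NH3) = PV/RT = (0.595 × 572) / (0.08206 × 747.15) = 5.551 mol
n(O2) = PV/RT = (0.874 × 1360) / (0.08206 × 1100) = 13.17 mol
For 5.551 mol NH3, stoichiometry requires (5/4) × 5.551 = 6.939 mol O2; 13.17 mol is available, so NH3 is limiting.
n(H2O) = (6/4) × 5.551 = 8.326 mol
V(H2O) = nRT/P = 8.326 × 0.08206 × 750.15 / 22.1 = 23.19 L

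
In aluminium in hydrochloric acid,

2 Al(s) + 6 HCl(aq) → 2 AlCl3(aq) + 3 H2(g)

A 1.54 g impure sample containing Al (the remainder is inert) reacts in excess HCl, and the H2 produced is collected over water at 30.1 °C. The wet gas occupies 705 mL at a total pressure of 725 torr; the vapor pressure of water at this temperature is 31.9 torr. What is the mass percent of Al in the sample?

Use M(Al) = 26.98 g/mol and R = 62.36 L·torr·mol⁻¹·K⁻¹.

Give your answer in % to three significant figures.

P(H2) = 725 − 31.9 = 693.1 torr
n(H2) = PV/RT = (693.1 × 0.7050) / (62.36 × 303.25) = 0.02584 mol
n(Al) = (2/3) × 0.02584 = 0.01723 mol
m(Al) = 0.01723 × 26.98 = 0.4649 g
%Al = 0.4649 / 1.54 × 100 = 30.19%

30.2 %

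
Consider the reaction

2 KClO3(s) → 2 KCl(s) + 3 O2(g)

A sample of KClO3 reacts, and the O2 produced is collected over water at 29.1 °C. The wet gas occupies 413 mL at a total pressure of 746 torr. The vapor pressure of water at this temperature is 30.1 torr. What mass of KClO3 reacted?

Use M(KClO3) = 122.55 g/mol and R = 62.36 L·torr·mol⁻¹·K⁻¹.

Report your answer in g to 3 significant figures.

1.28 g

P(O2) = 746 − 30.1 = 715.9 torr
n(O2) = PV/RT = (715.9 × 0.4130) / (62.36 × 302.25) = 0.01569 mol
n(KClO3) = (2/3) × 0.01569 = 0.01046 mol
m(KClO3) = 0.01046 × 122.55 = 1.282 g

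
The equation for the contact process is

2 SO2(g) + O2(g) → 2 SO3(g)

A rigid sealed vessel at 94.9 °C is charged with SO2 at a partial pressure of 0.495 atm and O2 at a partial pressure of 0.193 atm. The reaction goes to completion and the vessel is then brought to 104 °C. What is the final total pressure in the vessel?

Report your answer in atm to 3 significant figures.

0.507 atm

With V and T fixed, P_i ∝ n_i, so the mole ratios apply directly to partial pressures at 94.9 °C.
P(O2) required for 0.495 atm of SO2 = (1/2) × 0.495 = 0.2475 atm; available 0.193 atm, so O2 is limiting.
P(SO2) remaining = 0.495 − (2/1) × 0.193 = 0.1090 atm
P(gaseous products) = (2)/1 × 0.193 = 0.3860 atm
P_total at 94.9 °C = 0.1090 + 0.3860 = 0.4950 atm
Scaling to 104 °C: P = 0.4950 × 377.15/368.05 = 0.5072 atm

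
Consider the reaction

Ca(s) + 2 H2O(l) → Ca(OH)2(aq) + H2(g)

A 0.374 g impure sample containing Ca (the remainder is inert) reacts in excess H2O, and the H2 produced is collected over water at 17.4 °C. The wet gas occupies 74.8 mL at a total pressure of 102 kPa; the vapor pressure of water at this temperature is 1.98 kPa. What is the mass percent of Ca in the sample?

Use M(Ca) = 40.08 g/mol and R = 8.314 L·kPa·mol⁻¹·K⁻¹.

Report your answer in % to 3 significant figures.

33.2 %

P(H2) = 102 − 1.98 = 100.0 kPa
n(H2) = PV/RT = (100.0 × 0.07480) / (8.314 × 290.55) = 0.003096 mol
n(Ca) = (1/1) × 0.003096 = 0.003096 mol
m(Ca) = 0.003096 × 40.08 = 0.1241 g
%Ca = 0.1241 / 0.374 × 100 = 33.18%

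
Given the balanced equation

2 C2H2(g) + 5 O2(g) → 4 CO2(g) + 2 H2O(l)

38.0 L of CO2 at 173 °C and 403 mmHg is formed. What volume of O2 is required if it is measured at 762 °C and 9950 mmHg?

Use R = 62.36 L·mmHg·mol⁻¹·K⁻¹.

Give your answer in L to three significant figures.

4.46 L

n(CO2) = PV/RT = (403 × 38.0) / (62.36 × 446.15) = 0.5504 mol
n(O2) = (5/4) × 0.5504 = 0.6880 mol
V = nRT/P = 0.6880 × 62.36 × 1035.15 / 9950 = 4.463 L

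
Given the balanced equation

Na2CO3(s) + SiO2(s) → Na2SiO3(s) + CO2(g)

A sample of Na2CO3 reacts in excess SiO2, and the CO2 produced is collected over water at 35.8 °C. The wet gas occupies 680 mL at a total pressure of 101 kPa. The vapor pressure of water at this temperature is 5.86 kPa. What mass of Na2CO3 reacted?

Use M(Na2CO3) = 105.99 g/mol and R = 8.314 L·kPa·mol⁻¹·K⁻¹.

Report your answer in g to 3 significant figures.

2.67 g

P(CO2) = 101 − 5.86 = 95.14 kPa
n(CO2) = PV/RT = (95.14 × 0.6800) / (8.314 × 308.95) = 0.02519 mol
n(Na2CO3) = (1/1) × 0.02519 = 0.02519 mol
m(Na2CO3) = 0.02519 × 105.99 = 2.670 g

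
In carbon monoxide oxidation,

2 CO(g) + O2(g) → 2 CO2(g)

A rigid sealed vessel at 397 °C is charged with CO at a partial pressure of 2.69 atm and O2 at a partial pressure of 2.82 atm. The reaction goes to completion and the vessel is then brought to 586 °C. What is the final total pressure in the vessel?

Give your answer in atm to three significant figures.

5.34 atm

With V and T fixed, P_i ∝ n_i, so the mole ratios apply directly to partial pressures at 397 °C.
P(O2) required for 2.69 atm of CO = (1/2) × 2.69 = 1.345 atm; available 2.82 atm, so CO is limiting.
P(O2) remaining = 2.82 − (1/2) × 2.69 = 1.475 atm
P(gaseous products) = (2)/2 × 2.69 = 2.690 atm
P_total at 397 °C = 1.475 + 2.690 = 4.165 atm
Scaling to 586 °C: P = 4.165 × 859.15/670.15 = 5.340 atm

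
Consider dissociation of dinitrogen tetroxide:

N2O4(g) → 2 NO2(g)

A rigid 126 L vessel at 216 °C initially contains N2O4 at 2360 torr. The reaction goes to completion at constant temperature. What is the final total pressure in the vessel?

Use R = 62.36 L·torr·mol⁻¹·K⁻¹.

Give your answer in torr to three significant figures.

4720 torr

At constant T and V, P ∝ n(gas): 1 mol gas → 2 mol gas.
P_final = (2/1) × 2360 = 4720 torr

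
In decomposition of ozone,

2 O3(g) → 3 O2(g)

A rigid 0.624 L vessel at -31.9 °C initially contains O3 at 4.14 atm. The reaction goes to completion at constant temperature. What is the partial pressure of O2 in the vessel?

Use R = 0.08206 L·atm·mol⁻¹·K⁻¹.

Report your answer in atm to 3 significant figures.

n(O3)₀ = PV/RT = (4.14 × 0.624) / (0.08206 × 241.25) = 0.1305 mol
n(O2) = (3/2) × 0.1305 = 0.1958 mol
P(O2) = nRT/V = 0.1958 × 0.08206 × 241.25 / 0.624 = 6.212 atm

6.21 atm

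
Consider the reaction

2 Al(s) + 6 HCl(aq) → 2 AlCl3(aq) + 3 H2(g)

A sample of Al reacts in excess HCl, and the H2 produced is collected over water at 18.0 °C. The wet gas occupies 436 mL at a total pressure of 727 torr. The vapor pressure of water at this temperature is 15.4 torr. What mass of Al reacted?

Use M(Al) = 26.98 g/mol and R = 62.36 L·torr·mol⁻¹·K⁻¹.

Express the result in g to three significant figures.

0.307 g

P(H2) = 727 − 15.4 = 711.6 torr
n(H2) = PV/RT = (711.6 × 0.4360) / (62.36 × 291.15) = 0.01709 mol
n(Al) = (2/3) × 0.01709 = 0.01139 mol
m(Al) = 0.01139 × 26.98 = 0.3073 g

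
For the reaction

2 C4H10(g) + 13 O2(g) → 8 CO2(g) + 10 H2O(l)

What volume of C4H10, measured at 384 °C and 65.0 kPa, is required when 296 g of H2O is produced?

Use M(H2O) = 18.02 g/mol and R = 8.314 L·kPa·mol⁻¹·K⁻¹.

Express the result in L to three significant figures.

n(H2O) = 296.0 / 18.02 = 16.43 mol
n(C4H10) = (2/10) × 16.43 = 3.286 mol
V = nRT/P = 3.286 × 8.314 × 657.15 / 65.0 = 276.2 L

276 L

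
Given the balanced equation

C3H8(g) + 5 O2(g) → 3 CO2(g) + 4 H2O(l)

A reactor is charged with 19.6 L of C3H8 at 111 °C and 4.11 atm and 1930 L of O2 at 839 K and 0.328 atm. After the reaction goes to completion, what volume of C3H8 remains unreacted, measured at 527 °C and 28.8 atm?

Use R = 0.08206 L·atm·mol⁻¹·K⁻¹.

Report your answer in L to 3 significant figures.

1.63 L

n(C3H8) = PV/RT = (4.11 × 19.6) / (0.08206 × 384.15) = 2.555 mol
n(O2) = PV/RT = (0.328 × 1930) / (0.08206 × 839) = 9.195 mol
For 2.555 mol C3H8, stoichiometry requires (5/1) × 2.555 = 12.78 mol O2; 9.195 mol is available, so O2 is limiting.
n(C3H8) consumed = (1/5) × 9.195 = 1.839 mol; remaining = 2.555 − 1.839 = 0.7160 mol
V(C3H8) = nRT/P = 0.7160 × 0.08206 × 800.15 / 28.8 = 1.632 L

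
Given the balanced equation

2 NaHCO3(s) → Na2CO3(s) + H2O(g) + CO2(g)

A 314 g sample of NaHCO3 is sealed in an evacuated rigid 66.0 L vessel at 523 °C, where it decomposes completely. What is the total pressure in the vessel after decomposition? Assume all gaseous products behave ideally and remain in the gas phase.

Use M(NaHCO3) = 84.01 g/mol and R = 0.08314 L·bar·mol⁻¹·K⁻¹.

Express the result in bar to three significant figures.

3.75 bar

n(NaHCO3) = 314 / 84.01 = 3.738 mol
n(gas produced) = (2/2) × 3.738 = 3.738 mol
P = nRT/V = 3.738 × 0.08314 × 796.15 / 66.0 = 3.749 bar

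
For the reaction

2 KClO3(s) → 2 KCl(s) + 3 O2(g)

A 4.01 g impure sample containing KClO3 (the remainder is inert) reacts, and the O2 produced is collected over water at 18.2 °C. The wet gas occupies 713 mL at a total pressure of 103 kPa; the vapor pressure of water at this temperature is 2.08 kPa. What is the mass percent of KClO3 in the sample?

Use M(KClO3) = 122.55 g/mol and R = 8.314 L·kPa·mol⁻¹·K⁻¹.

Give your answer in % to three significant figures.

P(O2) = 103 − 2.08 = 100.9 kPa
n(O2) = PV/RT = (100.9 × 0.7130) / (8.314 × 291.35) = 0.02970 mol
n(KClO3) = (2/3) × 0.02970 = 0.01980 mol
m(KClO3) = 0.01980 × 122.55 = 2.426 g
%KClO3 = 2.426 / 4.01 × 100 = 60.50%

60.5 %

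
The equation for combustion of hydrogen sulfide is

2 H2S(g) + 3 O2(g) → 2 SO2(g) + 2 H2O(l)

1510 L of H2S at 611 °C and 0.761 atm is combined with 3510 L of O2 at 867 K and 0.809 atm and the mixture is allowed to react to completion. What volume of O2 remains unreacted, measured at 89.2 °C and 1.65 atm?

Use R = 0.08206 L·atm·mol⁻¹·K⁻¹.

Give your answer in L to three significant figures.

n(H2S) = PV/RT = (0.761 × 1510) / (0.08206 × 884.15) = 15.84 mol
n(O2) = PV/RT = (0.809 × 3510) / (0.08206 × 867) = 39.91 mol
For 15.84 mol H2S, stoichiometry requires (3/2) × 15.84 = 23.76 mol O2; 39.91 mol is available, so H2S is limiting.
n(O2) consumed = (3/2) × 15.84 = 23.76 mol; remaining = 39.91 − 23.76 = 16.15 mol
V(O2) = nRT/P = 16.15 × 0.08206 × 362.35 / 1.65 = 291.0 L

291 L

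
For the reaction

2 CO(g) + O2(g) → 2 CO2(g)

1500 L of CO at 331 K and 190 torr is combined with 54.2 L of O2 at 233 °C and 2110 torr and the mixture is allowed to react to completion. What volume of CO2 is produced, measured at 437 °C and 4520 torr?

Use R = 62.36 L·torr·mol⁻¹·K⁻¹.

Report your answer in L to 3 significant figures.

71.0 L

n(CO) = PV/RT = (190 × 1500) / (62.36 × 331) = 13.81 mol
n(O2) = PV/RT = (2110 × 54.2) / (62.36 × 506.15) = 3.623 mol
For 13.81 mol CO, stoichiometry requires (1/2) × 13.81 = 6.905 mol O2; 3.623 mol is available, so O2 is limiting.
n(CO2) = (2/1) × 3.623 = 7.246 mol
V(CO2) = nRT/P = 7.246 × 62.36 × 710.15 / 4520 = 70.99 L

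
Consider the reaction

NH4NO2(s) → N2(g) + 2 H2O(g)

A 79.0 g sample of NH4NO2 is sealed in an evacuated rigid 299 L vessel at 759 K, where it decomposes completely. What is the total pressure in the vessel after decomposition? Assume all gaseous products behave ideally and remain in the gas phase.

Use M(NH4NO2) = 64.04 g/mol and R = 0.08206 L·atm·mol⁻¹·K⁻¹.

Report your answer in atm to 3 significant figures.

n(NH4NO2) = 79.0 / 64.04 = 1.234 mol
n(gas produced) = (3/1) × 1.234 = 3.702 mol
P = nRT/V = 3.702 × 0.08206 × 759 / 299 = 0.7711 atm

0.771 atm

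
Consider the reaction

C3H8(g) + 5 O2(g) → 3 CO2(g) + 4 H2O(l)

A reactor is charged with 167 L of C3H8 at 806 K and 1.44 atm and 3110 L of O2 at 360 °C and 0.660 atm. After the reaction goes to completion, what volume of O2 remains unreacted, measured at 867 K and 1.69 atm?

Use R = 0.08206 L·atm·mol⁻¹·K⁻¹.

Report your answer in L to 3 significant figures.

898 L

n(C3H8) = PV/RT = (1.44 × 167) / (0.08206 × 806) = 3.636 mol
n(O2) = PV/RT = (0.660 × 3110) / (0.08206 × 633.15) = 39.51 mol
For 3.636 mol C3H8, stoichiometry requires (5/1) × 3.636 = 18.18 mol O2; 39.51 mol is available, so C3H8 is limiting.
n(O2) consumed = (5/1) × 3.636 = 18.18 mol; remaining = 39.51 − 18.18 = 21.33 mol
V(O2) = nRT/P = 21.33 × 0.08206 × 867 / 1.69 = 898.0 L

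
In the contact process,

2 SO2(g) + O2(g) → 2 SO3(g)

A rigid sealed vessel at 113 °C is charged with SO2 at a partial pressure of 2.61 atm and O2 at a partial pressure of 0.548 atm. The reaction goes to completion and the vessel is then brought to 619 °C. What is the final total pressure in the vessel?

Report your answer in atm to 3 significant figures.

With V and T fixed, P_i ∝ n_i, so the mole ratios apply directly to partial pressures at 113 °C.
P(O2) required for 2.61 atm of SO2 = (1/2) × 2.61 = 1.305 atm; available 0.548 atm, so O2 is limiting.
P(SO2) remaining = 2.61 − (2/1) × 0.548 = 1.514 atm
P(gaseous products) = (2)/1 × 0.548 = 1.096 atm
P_total at 113 °C = 1.514 + 1.096 = 2.610 atm
Scaling to 619 °C: P = 2.610 × 892.15/386.15 = 6.030 atm

6.03 atm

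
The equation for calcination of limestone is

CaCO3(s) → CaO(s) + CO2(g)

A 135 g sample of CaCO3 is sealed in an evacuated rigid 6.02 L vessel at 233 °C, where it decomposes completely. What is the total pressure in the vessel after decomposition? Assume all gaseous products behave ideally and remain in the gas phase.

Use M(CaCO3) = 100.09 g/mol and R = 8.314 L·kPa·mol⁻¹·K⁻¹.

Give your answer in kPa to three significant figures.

n(CaCO3) = 135 / 100.09 = 1.349 mol
n(gas produced) = (1/1) × 1.349 = 1.349 mol
P = nRT/V = 1.349 × 8.314 × 506.15 / 6.02 = 943.0 kPa

943 kPa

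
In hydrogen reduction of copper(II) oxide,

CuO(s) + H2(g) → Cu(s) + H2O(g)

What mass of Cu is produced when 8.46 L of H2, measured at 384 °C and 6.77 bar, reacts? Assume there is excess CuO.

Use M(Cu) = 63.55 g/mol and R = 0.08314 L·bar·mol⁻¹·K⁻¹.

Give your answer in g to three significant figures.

66.6 g

n(H2) = PV/RT = (6.77 × 8.46) / (0.08314 × 657.15) = 1.048 mol
n(Cu) = (1/1) × 1.048 = 1.048 mol
m(Cu) = 1.048 × 63.55 = 66.60 g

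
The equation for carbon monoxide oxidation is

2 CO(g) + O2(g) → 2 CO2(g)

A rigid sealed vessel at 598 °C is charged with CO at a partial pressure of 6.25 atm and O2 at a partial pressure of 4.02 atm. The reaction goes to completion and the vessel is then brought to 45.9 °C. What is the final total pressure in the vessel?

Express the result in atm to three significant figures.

2.62 atm

With V and T fixed, P_i ∝ n_i, so the mole ratios apply directly to partial pressures at 598 °C.
P(O2) required for 6.25 atm of CO = (1/2) × 6.25 = 3.125 atm; available 4.02 atm, so CO is limiting.
P(O2) remaining = 4.02 − (1/2) × 6.25 = 0.8950 atm
P(gaseous products) = (2)/2 × 6.25 = 6.250 atm
P_total at 598 °C = 0.8950 + 6.250 = 7.145 atm
Scaling to 45.9 °C: P = 7.145 × 319.05/871.15 = 2.617 atm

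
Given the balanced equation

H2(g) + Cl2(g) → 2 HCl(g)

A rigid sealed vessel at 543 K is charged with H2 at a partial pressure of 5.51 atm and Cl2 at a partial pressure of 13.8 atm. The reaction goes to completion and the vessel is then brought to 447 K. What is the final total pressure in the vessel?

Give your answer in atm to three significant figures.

15.9 atm

At constant V, partial pressures at 543 K are proportional to moles, so apply stoichiometry directly to pressures.
P(Cl2) required for 5.51 atm of H2 = (1/1) × 5.51 = 5.510 atm; available 13.8 atm, so H2 is limiting.
P(Cl2) remaining = 13.8 − (1/1) × 5.51 = 8.290 atm
P(gaseous products) = (2)/1 × 5.51 = 11.02 atm
P_total at 543 K = 8.290 + 11.02 = 19.31 atm
Scaling to 447 K: P = 19.31 × 447/543 = 15.90 atm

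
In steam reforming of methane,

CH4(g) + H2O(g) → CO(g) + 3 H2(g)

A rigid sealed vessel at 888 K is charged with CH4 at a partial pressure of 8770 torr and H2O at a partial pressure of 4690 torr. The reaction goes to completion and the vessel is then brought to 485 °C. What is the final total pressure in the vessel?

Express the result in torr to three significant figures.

Because the vessel is rigid and T is held at 888 K, work the stoichiometry in partial pressures (P_i = n_iRT/V).
P(H2O) required for 8770 torr of CH4 = (1/1) × 8770 = 8770 torr; available 4690 torr, so H2O is limiting.
P(CH4) remaining = 8770 − (1/1) × 4690 = 4080 torr
P(gaseous products) = (1+3)/1 × 4690 = 18760 torr
P_total at 888 K = 4080 + 18760 = 22840 torr
Scaling to 485 °C: P = 22840 × 758.15/888 = 19500 torr

19500 torr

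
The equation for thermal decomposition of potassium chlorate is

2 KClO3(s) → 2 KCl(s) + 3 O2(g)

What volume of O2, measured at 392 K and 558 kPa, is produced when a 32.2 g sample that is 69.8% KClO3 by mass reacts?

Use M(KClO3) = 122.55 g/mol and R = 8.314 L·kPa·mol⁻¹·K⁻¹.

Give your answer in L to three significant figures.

mass of KClO3 = 32.2 × 69.8/100 = 22.48 g
n(KClO3) = 22.48 / 122.55 = 0.1834 mol
n(O2) = (3/2) × 0.1834 = 0.2751 mol
V = nRT/P = 0.2751 × 8.314 × 392 / 558 = 1.607 L

1.61 L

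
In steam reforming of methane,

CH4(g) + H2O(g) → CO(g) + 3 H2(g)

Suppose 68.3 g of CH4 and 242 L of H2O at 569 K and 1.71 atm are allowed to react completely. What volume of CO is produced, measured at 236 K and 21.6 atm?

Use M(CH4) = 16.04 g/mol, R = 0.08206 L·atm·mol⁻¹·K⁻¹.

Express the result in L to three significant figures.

3.82 L

n(CH4) = 68.3 / 16.04 = 4.258 mol
n(H2O) = PV/RT = (1.71 × 242) / (0.08206 × 569) = 8.863 mol
For 4.258 mol CH4, stoichiometry requires (1/1) × 4.258 = 4.258 mol H2O; 8.863 mol is available, so CH4 is limiting.
n(CO) = (1/1) × 4.258 = 4.258 mol
V(CO) = nRT/P = 4.258 × 0.08206 × 236 / 21.6 = 3.818 L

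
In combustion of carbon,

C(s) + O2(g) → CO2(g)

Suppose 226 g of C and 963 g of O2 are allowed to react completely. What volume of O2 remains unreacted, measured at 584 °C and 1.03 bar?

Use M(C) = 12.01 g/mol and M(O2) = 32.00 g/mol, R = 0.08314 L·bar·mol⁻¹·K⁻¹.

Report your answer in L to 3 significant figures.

780 L

n(C) = 226 / 12.01 = 18.82 mol
n(O2) = 963 / 32.00 = 30.09 mol
For 18.82 mol C, stoichiometry requires (1/1) × 18.82 = 18.82 mol O2; 30.09 mol is available, so C is limiting.
n(O2) consumed = (1/1) × 18.82 = 18.82 mol; remaining = 30.09 − 18.82 = 11.27 mol
V(O2) = nRT/P = 11.27 × 0.08314 × 857.15 / 1.03 = 779.7 L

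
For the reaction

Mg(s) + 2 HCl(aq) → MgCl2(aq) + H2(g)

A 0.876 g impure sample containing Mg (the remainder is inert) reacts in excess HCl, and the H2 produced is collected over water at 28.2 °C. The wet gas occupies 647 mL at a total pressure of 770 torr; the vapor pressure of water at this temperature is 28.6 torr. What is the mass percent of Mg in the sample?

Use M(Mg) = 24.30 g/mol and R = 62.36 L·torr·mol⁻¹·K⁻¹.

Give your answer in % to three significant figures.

70.8 %

P(H2) = 770 − 28.6 = 741.4 torr
n(H2) = PV/RT = (741.4 × 0.6470) / (62.36 × 301.35) = 0.02553 mol
n(Mg) = (1/1) × 0.02553 = 0.02553 mol
m(Mg) = 0.02553 × 24.30 = 0.6204 g
%Mg = 0.6204 / 0.876 × 100 = 70.82%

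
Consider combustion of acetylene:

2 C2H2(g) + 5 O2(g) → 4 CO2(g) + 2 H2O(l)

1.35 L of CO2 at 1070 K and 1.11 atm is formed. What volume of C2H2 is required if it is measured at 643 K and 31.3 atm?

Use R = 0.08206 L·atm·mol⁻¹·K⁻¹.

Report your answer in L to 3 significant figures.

n(CO2) = PV/RT = (1.11 × 1.35) / (0.08206 × 1070) = 0.01707 mol
n(C2H2) = (2/4) × 0.01707 = 0.008535 mol
V = nRT/P = 0.008535 × 0.08206 × 643 / 31.3 = 0.01439 L

0.0144 L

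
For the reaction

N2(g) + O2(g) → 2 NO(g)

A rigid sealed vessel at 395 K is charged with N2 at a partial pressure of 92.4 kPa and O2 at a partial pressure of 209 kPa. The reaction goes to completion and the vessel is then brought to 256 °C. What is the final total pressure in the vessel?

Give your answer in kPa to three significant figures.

404 kPa

At constant V, partial pressures at 395 K are proportional to moles, so apply stoichiometry directly to pressures.
P(O2) required for 92.4 kPa of N2 = (1/1) × 92.4 = 92.40 kPa; available 209 kPa, so N2 is limiting.
P(O2) remaining = 209 − (1/1) × 92.4 = 116.6 kPa
P(gaseous products) = (2)/1 × 92.4 = 184.8 kPa
P_total at 395 K = 116.6 + 184.8 = 301.4 kPa
Scaling to 256 °C: P = 301.4 × 529.15/395 = 403.8 kPa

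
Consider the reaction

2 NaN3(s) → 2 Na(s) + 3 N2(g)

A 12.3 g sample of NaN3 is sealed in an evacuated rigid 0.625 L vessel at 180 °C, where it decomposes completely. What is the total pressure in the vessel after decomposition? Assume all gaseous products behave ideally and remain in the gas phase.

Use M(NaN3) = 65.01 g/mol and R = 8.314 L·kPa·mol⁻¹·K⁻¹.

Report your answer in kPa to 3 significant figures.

1710 kPa

n(NaN3) = 12.3 / 65.01 = 0.1892 mol
n(gas produced) = (3/2) × 0.1892 = 0.2838 mol
P = nRT/V = 0.2838 × 8.314 × 453.15 / 0.625 = 1711 kPa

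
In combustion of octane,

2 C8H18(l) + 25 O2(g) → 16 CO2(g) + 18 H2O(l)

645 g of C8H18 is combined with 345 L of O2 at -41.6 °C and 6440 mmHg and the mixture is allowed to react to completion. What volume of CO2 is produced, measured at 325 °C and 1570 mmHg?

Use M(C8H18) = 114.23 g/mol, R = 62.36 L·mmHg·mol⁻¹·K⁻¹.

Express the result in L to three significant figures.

1070 L

n(C8H18) = 645 / 114.23 = 5.647 mol
n(O2) = PV/RT = (6440 × 345) / (62.36 × 231.55) = 153.9 mol
For 5.647 mol C8H18, stoichiometry requires (25/2) × 5.647 = 70.59 mol O2; 153.9 mol is available, so C8H18 is limiting.
n(CO2) = (16/2) × 5.647 = 45.18 mol
V(CO2) = nRT/P = 45.18 × 62.36 × 598.15 / 1570 = 1073 L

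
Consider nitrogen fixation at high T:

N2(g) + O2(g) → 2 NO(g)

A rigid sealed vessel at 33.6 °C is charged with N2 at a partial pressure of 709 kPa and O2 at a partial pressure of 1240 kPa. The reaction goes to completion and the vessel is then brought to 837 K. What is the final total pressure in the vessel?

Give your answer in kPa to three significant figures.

5320 kPa

With V and T fixed, P_i ∝ n_i, so the mole ratios apply directly to partial pressures at 33.6 °C.
P(O2) required for 709 kPa of N2 = (1/1) × 709 = 709.0 kPa; available 1240 kPa, so N2 is limiting.
P(O2) remaining = 1240 − (1/1) × 709 = 531.0 kPa
P(gaseous products) = (2)/1 × 709 = 1418 kPa
P_total at 33.6 °C = 531.0 + 1418 = 1949 kPa
Scaling to 837 K: P = 1949 × 837/306.75 = 5318 kPa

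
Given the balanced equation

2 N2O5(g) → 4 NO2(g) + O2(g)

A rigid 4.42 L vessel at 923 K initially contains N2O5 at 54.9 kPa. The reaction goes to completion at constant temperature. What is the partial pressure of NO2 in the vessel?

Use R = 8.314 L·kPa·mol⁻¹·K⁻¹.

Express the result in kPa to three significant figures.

n(N2O5)₀ = PV/RT = (54.9 × 4.42) / (8.314 × 923) = 0.03162 mol
n(NO2) = (4/2) × 0.03162 = 0.06324 mol
P(NO2) = nRT/V = 0.06324 × 8.314 × 923 / 4.42 = 109.8 kPa

110 kPa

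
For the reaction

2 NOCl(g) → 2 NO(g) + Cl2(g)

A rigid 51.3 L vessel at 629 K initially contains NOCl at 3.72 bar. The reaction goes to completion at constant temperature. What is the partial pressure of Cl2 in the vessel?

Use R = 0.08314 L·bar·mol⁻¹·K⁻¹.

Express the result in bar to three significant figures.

1.86 bar

n(NOCl)₀ = PV/RT = (3.72 × 51.3) / (0.08314 × 629) = 3.649 mol
n(Cl2) = (1/2) × 3.649 = 1.825 mol
P(Cl2) = nRT/V = 1.825 × 0.08314 × 629 / 51.3 = 1.860 bar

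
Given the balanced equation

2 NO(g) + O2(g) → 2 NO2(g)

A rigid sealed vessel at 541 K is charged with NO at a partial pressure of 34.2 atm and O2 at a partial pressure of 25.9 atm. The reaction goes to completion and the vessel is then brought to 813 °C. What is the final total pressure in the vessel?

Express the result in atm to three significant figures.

At constant V, partial pressures at 541 K are proportional to moles, so apply stoichiometry directly to pressures.
P(O2) required for 34.2 atm of NO = (1/2) × 34.2 = 17.10 atm; available 25.9 atm, so NO is limiting.
P(O2) remaining = 25.9 − (1/2) × 34.2 = 8.800 atm
P(gaseous products) = (2)/2 × 34.2 = 34.20 atm
P_total at 541 K = 8.800 + 34.20 = 43.00 atm
Scaling to 813 °C: P = 43.00 × 1086.15/541 = 86.33 atm

86.3 atm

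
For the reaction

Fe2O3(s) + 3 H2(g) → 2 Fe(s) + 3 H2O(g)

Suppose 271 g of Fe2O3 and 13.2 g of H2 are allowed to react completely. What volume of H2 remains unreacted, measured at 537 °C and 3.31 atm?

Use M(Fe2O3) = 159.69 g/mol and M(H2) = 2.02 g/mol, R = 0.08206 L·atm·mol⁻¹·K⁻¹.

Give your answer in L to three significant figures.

29.0 L

n(Fe2O3) = 271 / 159.69 = 1.697 mol
n(H2) = 13.2 / 2.02 = 6.535 mol
For 1.697 mol Fe2O3, stoichiometry requires (3/1) × 1.697 = 5.091 mol H2; 6.535 mol is available, so Fe2O3 is limiting.
n(H2) consumed = (3/1) × 1.697 = 5.091 mol; remaining = 6.535 − 5.091 = 1.444 mol
V(H2) = nRT/P = 1.444 × 0.08206 × 810.15 / 3.31 = 29.00 L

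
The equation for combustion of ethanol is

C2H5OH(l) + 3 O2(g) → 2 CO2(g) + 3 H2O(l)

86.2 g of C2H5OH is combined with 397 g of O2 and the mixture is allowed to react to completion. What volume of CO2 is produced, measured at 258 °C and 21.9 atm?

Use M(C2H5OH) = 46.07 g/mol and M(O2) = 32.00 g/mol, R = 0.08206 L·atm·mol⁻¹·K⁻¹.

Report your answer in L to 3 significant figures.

7.45 L

n(C2H5OH) = 86.2 / 46.07 = 1.871 mol
n(O2) = 397 / 32.00 = 12.41 mol
For 1.871 mol C2H5OH, stoichiometry requires (3/1) × 1.871 = 5.613 mol O2; 12.41 mol is available, so C2H5OH is limiting.
n(CO2) = (2/1) × 1.871 = 3.742 mol
V(CO2) = nRT/P = 3.742 × 0.08206 × 531.15 / 21.9 = 7.447 L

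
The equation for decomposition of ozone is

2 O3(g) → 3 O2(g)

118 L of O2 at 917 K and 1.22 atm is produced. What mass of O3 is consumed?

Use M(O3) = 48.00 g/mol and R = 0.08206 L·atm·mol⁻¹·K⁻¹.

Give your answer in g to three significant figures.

n(O2) = PV/RT = (1.22 × 118) / (0.08206 × 917) = 1.913 mol
n(O3) = (2/3) × 1.913 = 1.275 mol
m(O3) = 1.275 × 48.00 = 61.20 g

61.2 g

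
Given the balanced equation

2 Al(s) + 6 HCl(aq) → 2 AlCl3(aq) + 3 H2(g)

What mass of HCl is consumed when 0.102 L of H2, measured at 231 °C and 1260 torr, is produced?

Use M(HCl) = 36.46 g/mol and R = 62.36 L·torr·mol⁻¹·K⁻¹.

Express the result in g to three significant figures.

n(H2) = PV/RT = (1260 × 0.102) / (62.36 × 504.15) = 0.004088 mol
n(HCl) = (6/3) × 0.004088 = 0.008176 mol
m(HCl) = 0.008176 × 36.46 = 0.2981 g

0.298 g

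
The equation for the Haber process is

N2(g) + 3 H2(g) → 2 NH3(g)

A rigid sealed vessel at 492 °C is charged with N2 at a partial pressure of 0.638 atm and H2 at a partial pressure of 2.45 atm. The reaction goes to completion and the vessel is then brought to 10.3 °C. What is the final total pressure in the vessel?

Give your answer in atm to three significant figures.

At constant V, partial pressures at 492 °C are proportional to moles, so apply stoichiometry directly to pressures.
P(H2) required for 0.638 atm of N2 = (3/1) × 0.638 = 1.914 atm; available 2.45 atm, so N2 is limiting.
P(H2) remaining = 2.45 − (3/1) × 0.638 = 0.5360 atm
P(gaseous products) = (2)/1 × 0.638 = 1.276 atm
P_total at 492 °C = 0.5360 + 1.276 = 1.812 atm
Scaling to 10.3 °C: P = 1.812 × 283.45/765.15 = 0.6713 atm

0.671 atm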